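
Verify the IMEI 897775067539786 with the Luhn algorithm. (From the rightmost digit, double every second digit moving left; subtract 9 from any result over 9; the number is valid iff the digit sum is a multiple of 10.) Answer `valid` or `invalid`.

From the right, keep odd positions and double even positions (subtract 9 from any doubled value over 9):
  doubled (positions 2,4,...): 7 9 1 3 1 5 9 → sum 35
  kept (positions 1,3,...): 6 7 3 7 0 7 7 8 → sum 45
Total = 80.
80 mod 10 = 0, so the number is valid.

valid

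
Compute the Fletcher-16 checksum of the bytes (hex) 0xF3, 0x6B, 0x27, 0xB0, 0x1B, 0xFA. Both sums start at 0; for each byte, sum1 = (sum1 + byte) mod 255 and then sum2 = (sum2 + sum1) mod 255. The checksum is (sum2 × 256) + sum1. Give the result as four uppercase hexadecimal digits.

B04D

Running sums (mod 255):
  after byte 0 (0xF3): sum1=243, sum2=243
  after byte 1 (0x6B): sum1=95, sum2=83
  after byte 2 (0x27): sum1=134, sum2=217
  after byte 3 (0xB0): sum1=55, sum2=17
  after byte 4 (0x1B): sum1=82, sum2=99
  after byte 5 (0xFA): sum1=77, sum2=176
Checksum = sum2·256 + sum1 = 176·256 + 77 = 45133 = 0xB04D.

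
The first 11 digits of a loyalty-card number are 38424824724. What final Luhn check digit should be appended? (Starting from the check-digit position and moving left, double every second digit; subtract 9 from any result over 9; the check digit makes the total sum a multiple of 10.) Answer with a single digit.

7

Partial digits right→left: 4 2 7 4 2 8 4 2 4 8 3
Double every second digit counting from the check-digit position (so the 1st, 3rd, 5th, ... of the partial from the right).
  doubled (with −9 where >9): 8 5 4 8 8 6 → sum 39
  kept as-is: 2 4 8 2 8 → sum 24
Total = 39 + 24 = 63.
Check digit = (10 − (63 mod 10)) mod 10 = 7.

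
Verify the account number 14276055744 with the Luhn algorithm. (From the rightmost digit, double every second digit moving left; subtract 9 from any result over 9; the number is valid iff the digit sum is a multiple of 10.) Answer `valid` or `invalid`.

invalid

From the right, keep odd positions and double even positions (subtract 9 from any doubled value over 9):
  doubled (positions 2,4,...): 8 1 0 5 8 → sum 22
  kept (positions 1,3,...): 4 7 5 6 2 1 → sum 25
Total = 47.
47 mod 10 = 7, so the number is invalid.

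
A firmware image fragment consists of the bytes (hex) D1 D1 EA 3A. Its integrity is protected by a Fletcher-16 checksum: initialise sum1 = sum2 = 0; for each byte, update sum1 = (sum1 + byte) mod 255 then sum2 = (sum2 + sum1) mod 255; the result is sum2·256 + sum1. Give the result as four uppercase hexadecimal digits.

CCC8

Running sums (mod 255):
  after byte 0 (D1): sum1=209, sum2=209
  after byte 1 (D1): sum1=163, sum2=117
  after byte 2 (EA): sum1=142, sum2=4
  after byte 3 (3A): sum1=200, sum2=204
Checksum = sum2·256 + sum1 = 204·256 + 200 = 52424 = 0xCCC8.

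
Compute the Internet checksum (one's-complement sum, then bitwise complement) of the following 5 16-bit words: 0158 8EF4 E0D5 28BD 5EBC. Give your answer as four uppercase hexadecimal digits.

0764

One's-complement addition (fold any carry out of bit 15 back into bit 0):
  0x0158 + 0x8EF4 = 0x0904C
  0x904C + 0xE0D5 = 0x17121 → wrap carry → 0x7122
  0x7122 + 0x28BD = 0x099DF
  0x99DF + 0x5EBC = 0x0F89B
One's-complement sum = 0xF89B.
Checksum = ~0xF89B & 0xFFFF = 0x0764.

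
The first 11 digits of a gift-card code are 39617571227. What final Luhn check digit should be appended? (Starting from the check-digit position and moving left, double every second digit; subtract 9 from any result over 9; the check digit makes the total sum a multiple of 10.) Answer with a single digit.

Partial digits right→left: 7 2 2 1 7 5 7 1 6 9 3
Double every second digit counting from the check-digit position (so the 1st, 3rd, 5th, ... of the partial from the right).
  doubled (with −9 where >9): 5 4 5 5 3 6 → sum 28
  kept as-is: 2 1 5 1 9 → sum 18
Total = 28 + 18 = 46.
Check digit = (10 − (46 mod 10)) mod 10 = 4.

4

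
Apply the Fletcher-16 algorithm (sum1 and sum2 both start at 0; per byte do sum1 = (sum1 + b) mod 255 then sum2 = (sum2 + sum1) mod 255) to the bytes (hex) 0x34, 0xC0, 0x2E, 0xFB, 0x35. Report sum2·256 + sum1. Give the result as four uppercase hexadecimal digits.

Running sums (mod 255):
  after byte 0 (0x34): sum1=52, sum2=52
  after byte 1 (0xC0): sum1=244, sum2=41
  after byte 2 (0x2E): sum1=35, sum2=76
  after byte 3 (0xFB): sum1=31, sum2=107
  after byte 4 (0x35): sum1=84, sum2=191
Checksum = sum2·256 + sum1 = 191·256 + 84 = 48980 = 0xBF54.

BF54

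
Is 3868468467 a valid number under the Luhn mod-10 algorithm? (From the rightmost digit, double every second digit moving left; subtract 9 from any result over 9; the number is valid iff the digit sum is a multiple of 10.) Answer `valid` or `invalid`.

From the right, keep odd positions and double even positions (subtract 9 from any doubled value over 9):
  doubled (positions 2,4,...): 3 7 8 3 6 → sum 27
  kept (positions 1,3,...): 7 4 6 8 8 → sum 33
Total = 60.
60 mod 10 = 0, so the number is valid.

valid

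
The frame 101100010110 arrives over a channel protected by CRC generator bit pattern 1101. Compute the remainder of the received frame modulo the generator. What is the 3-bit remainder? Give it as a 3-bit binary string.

000

Modulo-2 division of 101100010110 by 1101:
  pos 0: 1011 XOR 1101 = 0110
  pos 1: 1100 XOR 1101 = 0001
  pos 4: 1001 XOR 1101 = 0100
  pos 5: 1000 XOR 1101 = 0101
  pos 6: 1011 XOR 1101 = 0110
  pos 7: 1101 XOR 1101 = 0000
Remainder = 000 (zero — the frame passes the CRC check).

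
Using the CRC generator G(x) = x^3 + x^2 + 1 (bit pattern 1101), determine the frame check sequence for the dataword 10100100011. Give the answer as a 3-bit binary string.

001

Append 3 zeros: 10100100011000. Divide by 1101 (XOR where the leading bit is 1):
  pos 0: 1010 XOR 1101 = 0111
  pos 1: 1110 XOR 1101 = 0011
  pos 3: 1110 XOR 1101 = 0011
  pos 5: 1100 XOR 1101 = 0001
  pos 8: 1110 XOR 1101 = 0011
  pos 10: 1100 XOR 1101 = 0001
Remainder (last 3 bits) = 001. This is the CRC / FCS.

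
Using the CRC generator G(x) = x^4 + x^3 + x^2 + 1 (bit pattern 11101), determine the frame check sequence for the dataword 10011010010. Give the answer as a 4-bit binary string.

0001

Append 4 zeros: 100110100100000. Divide by 11101 (XOR where the leading bit is 1):
  pos 0: 10011 XOR 11101 = 01110
  pos 1: 11100 XOR 11101 = 00001
  pos 5: 11001 XOR 11101 = 00100
  pos 7: 10000 XOR 11101 = 01101
  pos 8: 11010 XOR 11101 = 00111
  pos 10: 11100 XOR 11101 = 00001
Remainder (last 4 bits) = 0001. This is the CRC / FCS.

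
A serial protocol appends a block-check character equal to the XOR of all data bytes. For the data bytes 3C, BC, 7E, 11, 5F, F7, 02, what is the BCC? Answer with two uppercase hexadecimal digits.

45

XOR the bytes together:
  start with 0x3C
  0x3C ⊕ 0xBC = 0x80
  0x80 ⊕ 0x7E = 0xFE
  0xFE ⊕ 0x11 = 0xEF
  0xEF ⊕ 0x5F = 0xB0
  0xB0 ⊕ 0xF7 = 0x47
  0x47 ⊕ 0x02 = 0x45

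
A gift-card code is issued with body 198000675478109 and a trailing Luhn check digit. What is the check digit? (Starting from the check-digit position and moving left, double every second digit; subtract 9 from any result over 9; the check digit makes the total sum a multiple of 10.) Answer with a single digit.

Partial digits right→left: 9 0 1 8 7 4 5 7 6 0 0 0 8 9 1
Double every second digit counting from the check-digit position (so the 1st, 3rd, 5th, ... of the partial from the right).
  doubled (with −9 where >9): 9 2 5 1 3 0 7 2 → sum 29
  kept as-is: 0 8 4 7 0 0 9 → sum 28
Total = 29 + 28 = 57.
Check digit = (10 − (57 mod 10)) mod 10 = 3.

3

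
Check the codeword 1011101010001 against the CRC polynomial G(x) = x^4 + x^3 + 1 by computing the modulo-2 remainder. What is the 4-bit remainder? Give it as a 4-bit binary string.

0101

Modulo-2 division of 1011101010001 by 11001:
  pos 0: 10111 XOR 11001 = 01110
  pos 1: 11100 XOR 11001 = 00101
  pos 3: 10110 XOR 11001 = 01111
  pos 4: 11111 XOR 11001 = 00110
  pos 6: 11000 XOR 11001 = 00001
Remainder = 0101 (nonzero — an error is detected).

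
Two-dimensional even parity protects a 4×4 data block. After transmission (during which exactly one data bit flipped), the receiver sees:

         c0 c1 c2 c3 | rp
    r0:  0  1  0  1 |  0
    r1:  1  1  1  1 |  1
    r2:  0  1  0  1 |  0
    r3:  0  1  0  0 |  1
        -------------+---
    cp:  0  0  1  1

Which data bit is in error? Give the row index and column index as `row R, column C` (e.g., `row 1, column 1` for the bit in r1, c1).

Recompute each row's even parity and compare to rp:
  r0: data parity 0, sent rp 0 → ok
  r1: data parity 0, sent rp 1 → mismatch
  r2: data parity 0, sent rp 0 → ok
  r3: data parity 1, sent rp 1 → ok
Recompute each column's even parity and compare to cp:
  c0: data parity 1, sent cp 0 → mismatch
  c1: data parity 0, sent cp 0 → ok
  c2: data parity 1, sent cp 1 → ok
  c3: data parity 1, sent cp 1 → ok
Exactly one row (r1) and one column (c0) fail → the flipped bit is at their intersection.

row 1, column 0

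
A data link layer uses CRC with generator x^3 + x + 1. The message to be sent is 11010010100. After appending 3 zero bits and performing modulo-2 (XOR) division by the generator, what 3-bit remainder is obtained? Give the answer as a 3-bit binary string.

Append 3 zeros: 11010010100000. Divide by 1011 (XOR where the leading bit is 1):
  pos 0: 1101 XOR 1011 = 0110
  pos 1: 1100 XOR 1011 = 0111
  pos 2: 1110 XOR 1011 = 0101
  pos 3: 1011 XOR 1011 = 0000
  pos 8: 1000 XOR 1011 = 0011
  pos 10: 1100 XOR 1011 = 0111
Remainder (last 3 bits) = 111. This is the CRC / FCS.

111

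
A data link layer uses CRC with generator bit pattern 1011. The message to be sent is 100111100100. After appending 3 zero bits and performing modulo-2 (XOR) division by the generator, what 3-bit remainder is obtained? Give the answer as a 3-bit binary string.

Append 3 zeros: 100111100100000. Divide by 1011 (XOR where the leading bit is 1):
  pos 0: 1001 XOR 1011 = 0010
  pos 2: 1011 XOR 1011 = 0000
  pos 6: 1001 XOR 1011 = 0010
  pos 8: 1000 XOR 1011 = 0011
  pos 10: 1100 XOR 1011 = 0111
  pos 11: 1110 XOR 1011 = 0101
Remainder (last 3 bits) = 101. This is the CRC / FCS.

101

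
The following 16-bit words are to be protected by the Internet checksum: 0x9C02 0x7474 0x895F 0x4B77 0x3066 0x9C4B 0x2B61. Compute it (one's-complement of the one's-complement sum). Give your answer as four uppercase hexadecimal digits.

One's-complement addition (fold any carry out of bit 15 back into bit 0):
  0x9C02 + 0x7474 = 0x11076 → wrap carry → 0x1077
  0x1077 + 0x895F = 0x099D6
  0x99D6 + 0x4B77 = 0x0E54D
  0xE54D + 0x3066 = 0x115B3 → wrap carry → 0x15B4
  0x15B4 + 0x9C4B = 0x0B1FF
  0xB1FF + 0x2B61 = 0x0DD60
One's-complement sum = 0xDD60.
Checksum = ~0xDD60 & 0xFFFF = 0x229F.

229F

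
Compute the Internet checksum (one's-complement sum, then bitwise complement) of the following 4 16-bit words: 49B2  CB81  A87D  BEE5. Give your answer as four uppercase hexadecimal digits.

8368

One's-complement addition (fold any carry out of bit 15 back into bit 0):
  0x49B2 + 0xCB81 = 0x11533 → wrap carry → 0x1534
  0x1534 + 0xA87D = 0x0BDB1
  0xBDB1 + 0xBEE5 = 0x17C96 → wrap carry → 0x7C97
One's-complement sum = 0x7C97.
Checksum = ~0x7C97 & 0xFFFF = 0x8368.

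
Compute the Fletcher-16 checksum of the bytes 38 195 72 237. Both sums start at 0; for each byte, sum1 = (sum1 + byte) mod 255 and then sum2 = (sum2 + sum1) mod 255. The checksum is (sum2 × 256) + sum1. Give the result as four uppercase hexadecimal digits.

Running sums (mod 255):
  after byte 0 (38): sum1=38, sum2=38
  after byte 1 (195): sum1=233, sum2=16
  after byte 2 (72): sum1=50, sum2=66
  after byte 3 (237): sum1=32, sum2=98
Checksum = sum2·256 + sum1 = 98·256 + 32 = 25120 = 0x6220.

6220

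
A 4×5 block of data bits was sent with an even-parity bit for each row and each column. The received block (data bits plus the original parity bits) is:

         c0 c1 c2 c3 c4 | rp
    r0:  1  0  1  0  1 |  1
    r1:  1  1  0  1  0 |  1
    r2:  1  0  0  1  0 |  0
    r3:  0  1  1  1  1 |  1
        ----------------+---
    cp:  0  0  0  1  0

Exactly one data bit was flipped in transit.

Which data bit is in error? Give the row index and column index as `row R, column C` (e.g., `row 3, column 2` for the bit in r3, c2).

row 3, column 0

Recompute each row's even parity and compare to rp:
  r0: data parity 1, sent rp 1 → ok
  r1: data parity 1, sent rp 1 → ok
  r2: data parity 0, sent rp 0 → ok
  r3: data parity 0, sent rp 1 → mismatch
Recompute each column's even parity and compare to cp:
  c0: data parity 1, sent cp 0 → mismatch
  c1: data parity 0, sent cp 0 → ok
  c2: data parity 0, sent cp 0 → ok
  c3: data parity 1, sent cp 1 → ok
  c4: data parity 0, sent cp 0 → ok
Exactly one row (r3) and one column (c0) fail → the flipped bit is at their intersection.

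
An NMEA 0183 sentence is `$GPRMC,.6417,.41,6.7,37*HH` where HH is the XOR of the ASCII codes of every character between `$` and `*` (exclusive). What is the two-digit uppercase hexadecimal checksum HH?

61

XOR the ASCII codes of the payload characters:
  'G' = 0x47 → acc = 0x47
  'P' = 0x50 → acc = 0x17
  'R' = 0x52 → acc = 0x45
  'M' = 0x4D → acc = 0x08
  'C' = 0x43 → acc = 0x4B
  ',' = 0x2C → acc = 0x67
  '.' = 0x2E → acc = 0x49
  '6' = 0x36 → acc = 0x7F
  '4' = 0x34 → acc = 0x4B
  '1' = 0x31 → acc = 0x7A
  '7' = 0x37 → acc = 0x4D
  ',' = 0x2C → acc = 0x61
  '.' = 0x2E → acc = 0x4F
  '4' = 0x34 → acc = 0x7B
  '1' = 0x31 → acc = 0x4A
  ',' = 0x2C → acc = 0x66
  '6' = 0x36 → acc = 0x50
  '.' = 0x2E → acc = 0x7E
  '7' = 0x37 → acc = 0x49
  ',' = 0x2C → acc = 0x65
  '3' = 0x33 → acc = 0x56
  '7' = 0x37 → acc = 0x61
Checksum = 0x61.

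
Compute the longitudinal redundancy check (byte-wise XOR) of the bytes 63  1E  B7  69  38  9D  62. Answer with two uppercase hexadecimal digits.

64

XOR the bytes together:
  start with 0x63
  0x63 ⊕ 0x1E = 0x7D
  0x7D ⊕ 0xB7 = 0xCA
  0xCA ⊕ 0x69 = 0xA3
  0xA3 ⊕ 0x38 = 0x9B
  0x9B ⊕ 0x9D = 0x06
  0x06 ⊕ 0x62 = 0x64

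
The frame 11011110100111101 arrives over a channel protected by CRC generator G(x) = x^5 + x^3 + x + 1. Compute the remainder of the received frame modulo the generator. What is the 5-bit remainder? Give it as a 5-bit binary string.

Modulo-2 division of 11011110100111101 by 101011:
  pos 0: 110111 XOR 101011 = 011100
  pos 1: 111001 XOR 101011 = 010010
  pos 2: 100100 XOR 101011 = 001111
  pos 4: 111110 XOR 101011 = 010101
  pos 5: 101010 XOR 101011 = 000001
  pos 10: 111110 XOR 101011 = 010101
  pos 11: 101011 XOR 101011 = 000000
Remainder = 00000 (zero — the frame passes the CRC check).

00000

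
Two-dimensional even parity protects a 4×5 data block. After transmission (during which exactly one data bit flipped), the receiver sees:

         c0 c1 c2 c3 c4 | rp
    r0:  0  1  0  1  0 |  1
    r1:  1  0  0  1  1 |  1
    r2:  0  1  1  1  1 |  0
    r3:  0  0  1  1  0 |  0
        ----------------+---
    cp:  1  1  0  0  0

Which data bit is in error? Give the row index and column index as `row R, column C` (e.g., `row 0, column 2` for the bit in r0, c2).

row 0, column 1

Recompute each row's even parity and compare to rp:
  r0: data parity 0, sent rp 1 → mismatch
  r1: data parity 1, sent rp 1 → ok
  r2: data parity 0, sent rp 0 → ok
  r3: data parity 0, sent rp 0 → ok
Recompute each column's even parity and compare to cp:
  c0: data parity 1, sent cp 1 → ok
  c1: data parity 0, sent cp 1 → mismatch
  c2: data parity 0, sent cp 0 → ok
  c3: data parity 0, sent cp 0 → ok
  c4: data parity 0, sent cp 0 → ok
Exactly one row (r0) and one column (c1) fail → the flipped bit is at their intersection.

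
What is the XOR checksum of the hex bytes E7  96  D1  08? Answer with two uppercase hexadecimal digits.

XOR the bytes together:
  start with 0xE7
  0xE7 ⊕ 0x96 = 0x71
  0x71 ⊕ 0xD1 = 0xA0
  0xA0 ⊕ 0x08 = 0xA8

A8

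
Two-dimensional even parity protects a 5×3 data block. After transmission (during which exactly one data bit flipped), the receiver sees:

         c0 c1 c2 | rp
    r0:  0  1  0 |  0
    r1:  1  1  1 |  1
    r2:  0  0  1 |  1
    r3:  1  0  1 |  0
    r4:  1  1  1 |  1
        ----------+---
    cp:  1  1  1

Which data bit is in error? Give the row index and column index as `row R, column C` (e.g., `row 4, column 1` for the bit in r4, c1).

Recompute each row's even parity and compare to rp:
  r0: data parity 1, sent rp 0 → mismatch
  r1: data parity 1, sent rp 1 → ok
  r2: data parity 1, sent rp 1 → ok
  r3: data parity 0, sent rp 0 → ok
  r4: data parity 1, sent rp 1 → ok
Recompute each column's even parity and compare to cp:
  c0: data parity 1, sent cp 1 → ok
  c1: data parity 1, sent cp 1 → ok
  c2: data parity 0, sent cp 1 → mismatch
Exactly one row (r0) and one column (c2) fail → the flipped bit is at their intersection.

row 0, column 2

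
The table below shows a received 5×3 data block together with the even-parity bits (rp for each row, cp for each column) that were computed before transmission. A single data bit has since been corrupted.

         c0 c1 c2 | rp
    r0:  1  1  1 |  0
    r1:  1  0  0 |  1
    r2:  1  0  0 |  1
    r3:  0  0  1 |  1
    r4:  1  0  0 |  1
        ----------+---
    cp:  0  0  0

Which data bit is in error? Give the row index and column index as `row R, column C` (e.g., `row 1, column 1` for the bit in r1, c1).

Recompute each row's even parity and compare to rp:
  r0: data parity 1, sent rp 0 → mismatch
  r1: data parity 1, sent rp 1 → ok
  r2: data parity 1, sent rp 1 → ok
  r3: data parity 1, sent rp 1 → ok
  r4: data parity 1, sent rp 1 → ok
Recompute each column's even parity and compare to cp:
  c0: data parity 0, sent cp 0 → ok
  c1: data parity 1, sent cp 0 → mismatch
  c2: data parity 0, sent cp 0 → ok
Exactly one row (r0) and one column (c1) fail → the flipped bit is at their intersection.

row 0, column 1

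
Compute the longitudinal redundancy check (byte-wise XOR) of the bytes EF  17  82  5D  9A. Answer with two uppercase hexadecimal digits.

BD

XOR the bytes together:
  start with 0xEF
  0xEF ⊕ 0x17 = 0xF8
  0xF8 ⊕ 0x82 = 0x7A
  0x7A ⊕ 0x5D = 0x27
  0x27 ⊕ 0x9A = 0xBD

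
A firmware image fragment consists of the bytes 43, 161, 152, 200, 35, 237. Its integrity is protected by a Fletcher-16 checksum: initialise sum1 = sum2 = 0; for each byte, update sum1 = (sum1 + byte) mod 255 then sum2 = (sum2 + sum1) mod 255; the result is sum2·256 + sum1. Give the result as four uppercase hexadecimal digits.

Running sums (mod 255):
  after byte 0 (43): sum1=43, sum2=43
  after byte 1 (161): sum1=204, sum2=247
  after byte 2 (152): sum1=101, sum2=93
  after byte 3 (200): sum1=46, sum2=139
  after byte 4 (35): sum1=81, sum2=220
  after byte 5 (237): sum1=63, sum2=28
Checksum = sum2·256 + sum1 = 28·256 + 63 = 7231 = 0x1C3F.

1C3F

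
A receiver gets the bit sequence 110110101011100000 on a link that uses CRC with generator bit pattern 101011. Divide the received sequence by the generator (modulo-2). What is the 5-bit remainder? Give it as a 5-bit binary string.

00111

Modulo-2 division of 110110101011100000 by 101011:
  pos 0: 110110 XOR 101011 = 011101
  pos 1: 111011 XOR 101011 = 010000
  pos 2: 100000 XOR 101011 = 001011
  pos 4: 101110 XOR 101011 = 000101
  pos 7: 101111 XOR 101011 = 000100
  pos 10: 100000 XOR 101011 = 001011
  pos 12: 101100 XOR 101011 = 000111
Remainder = 00111 (nonzero — an error is detected).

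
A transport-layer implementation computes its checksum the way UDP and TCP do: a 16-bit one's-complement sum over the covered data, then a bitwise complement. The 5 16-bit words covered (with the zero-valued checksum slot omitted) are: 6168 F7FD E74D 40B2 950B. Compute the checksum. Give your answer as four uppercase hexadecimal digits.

One's-complement addition (fold any carry out of bit 15 back into bit 0):
  0x6168 + 0xF7FD = 0x15965 → wrap carry → 0x5966
  0x5966 + 0xE74D = 0x140B3 → wrap carry → 0x40B4
  0x40B4 + 0x40B2 = 0x08166
  0x8166 + 0x950B = 0x11671 → wrap carry → 0x1672
One's-complement sum = 0x1672.
Checksum = ~0x1672 & 0xFFFF = 0xE98D.

E98D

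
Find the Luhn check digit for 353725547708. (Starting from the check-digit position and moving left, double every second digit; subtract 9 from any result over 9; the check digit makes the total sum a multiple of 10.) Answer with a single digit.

Partial digits right→left: 8 0 7 7 4 5 5 2 7 3 5 3
Double every second digit counting from the check-digit position (so the 1st, 3rd, 5th, ... of the partial from the right).
  doubled (with −9 where >9): 7 5 8 1 5 1 → sum 27
  kept as-is: 0 7 5 2 3 3 → sum 20
Total = 27 + 20 = 47.
Check digit = (10 − (47 mod 10)) mod 10 = 3.

3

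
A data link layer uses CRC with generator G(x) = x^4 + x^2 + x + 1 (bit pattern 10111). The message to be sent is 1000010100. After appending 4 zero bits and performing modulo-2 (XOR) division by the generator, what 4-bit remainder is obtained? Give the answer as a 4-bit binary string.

Append 4 zeros: 10000101000000. Divide by 10111 (XOR where the leading bit is 1):
  pos 0: 10000 XOR 10111 = 00111
  pos 2: 11110 XOR 10111 = 01001
  pos 3: 10011 XOR 10111 = 00100
  pos 5: 10000 XOR 10111 = 00111
  pos 7: 11100 XOR 10111 = 01011
  pos 8: 10110 XOR 10111 = 00001
Remainder (last 4 bits) = 0010. This is the CRC / FCS.

0010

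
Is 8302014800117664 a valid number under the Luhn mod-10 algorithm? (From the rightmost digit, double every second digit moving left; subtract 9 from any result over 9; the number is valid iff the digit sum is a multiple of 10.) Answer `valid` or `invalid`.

valid

From the right, keep odd positions and double even positions (subtract 9 from any doubled value over 9):
  doubled (positions 2,4,...): 3 5 2 0 8 0 0 7 → sum 25
  kept (positions 1,3,...): 4 6 1 0 8 1 2 3 → sum 25
Total = 50.
50 mod 10 = 0, so the number is valid.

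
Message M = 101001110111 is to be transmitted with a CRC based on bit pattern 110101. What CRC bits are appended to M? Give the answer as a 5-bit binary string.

Append 5 zeros: 10100111011100000. Divide by 110101 (XOR where the leading bit is 1):
  pos 0: 101001 XOR 110101 = 011100
  pos 1: 111001 XOR 110101 = 001100
  pos 3: 110010 XOR 110101 = 000111
  pos 6: 111111 XOR 110101 = 001010
  pos 8: 101000 XOR 110101 = 011101
  pos 9: 111010 XOR 110101 = 001111
  pos 11: 111100 XOR 110101 = 001001
Remainder (last 5 bits) = 01001. This is the CRC / FCS.

01001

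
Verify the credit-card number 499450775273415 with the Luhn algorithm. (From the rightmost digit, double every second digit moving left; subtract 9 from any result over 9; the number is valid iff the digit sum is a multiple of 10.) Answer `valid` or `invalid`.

valid

From the right, keep odd positions and double even positions (subtract 9 from any doubled value over 9):
  doubled (positions 2,4,...): 2 6 4 5 0 8 9 → sum 34
  kept (positions 1,3,...): 5 4 7 5 7 5 9 4 → sum 46
Total = 80.
80 mod 10 = 0, so the number is valid.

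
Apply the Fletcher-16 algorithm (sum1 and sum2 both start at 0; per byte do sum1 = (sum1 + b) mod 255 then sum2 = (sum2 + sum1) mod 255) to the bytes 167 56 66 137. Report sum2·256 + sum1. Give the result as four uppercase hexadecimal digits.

Running sums (mod 255):
  after byte 0 (167): sum1=167, sum2=167
  after byte 1 (56): sum1=223, sum2=135
  after byte 2 (66): sum1=34, sum2=169
  after byte 3 (137): sum1=171, sum2=85
Checksum = sum2·256 + sum1 = 85·256 + 171 = 21931 = 0x55AB.

55AB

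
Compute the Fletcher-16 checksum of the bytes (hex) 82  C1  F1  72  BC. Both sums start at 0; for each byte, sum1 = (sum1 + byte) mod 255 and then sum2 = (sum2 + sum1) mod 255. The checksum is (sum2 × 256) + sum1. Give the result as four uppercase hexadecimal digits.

Running sums (mod 255):
  after byte 0 (82): sum1=130, sum2=130
  after byte 1 (C1): sum1=68, sum2=198
  after byte 2 (F1): sum1=54, sum2=252
  after byte 3 (72): sum1=168, sum2=165
  after byte 4 (BC): sum1=101, sum2=11
Checksum = sum2·256 + sum1 = 11·256 + 101 = 2917 = 0x0B65.

0B65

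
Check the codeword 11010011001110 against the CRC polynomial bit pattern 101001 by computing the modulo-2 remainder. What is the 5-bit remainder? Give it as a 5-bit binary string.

Modulo-2 division of 11010011001110 by 101001:
  pos 0: 110100 XOR 101001 = 011101
  pos 1: 111011 XOR 101001 = 010010
  pos 2: 100101 XOR 101001 = 001100
  pos 4: 110000 XOR 101001 = 011001
  pos 5: 110011 XOR 101001 = 011010
  pos 6: 110101 XOR 101001 = 011100
  pos 7: 111001 XOR 101001 = 010000
  pos 8: 100000 XOR 101001 = 001001
Remainder = 01001 (nonzero — an error is detected).

01001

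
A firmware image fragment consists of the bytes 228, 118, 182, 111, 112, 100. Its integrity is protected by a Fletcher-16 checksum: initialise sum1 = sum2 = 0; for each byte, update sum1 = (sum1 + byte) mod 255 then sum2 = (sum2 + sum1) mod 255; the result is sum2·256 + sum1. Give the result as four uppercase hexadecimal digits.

Running sums (mod 255):
  after byte 0 (228): sum1=228, sum2=228
  after byte 1 (118): sum1=91, sum2=64
  after byte 2 (182): sum1=18, sum2=82
  after byte 3 (111): sum1=129, sum2=211
  after byte 4 (112): sum1=241, sum2=197
  after byte 5 (100): sum1=86, sum2=28
Checksum = sum2·256 + sum1 = 28·256 + 86 = 7254 = 0x1C56.

1C56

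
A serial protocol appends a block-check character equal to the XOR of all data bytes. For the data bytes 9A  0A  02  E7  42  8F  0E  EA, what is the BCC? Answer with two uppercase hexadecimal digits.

5C

XOR the bytes together:
  start with 0x9A
  0x9A ⊕ 0x0A = 0x90
  0x90 ⊕ 0x02 = 0x92
  0x92 ⊕ 0xE7 = 0x75
  0x75 ⊕ 0x42 = 0x37
  0x37 ⊕ 0x8F = 0xB8
  0xB8 ⊕ 0x0E = 0xB6
  0xB6 ⊕ 0xEA = 0x5C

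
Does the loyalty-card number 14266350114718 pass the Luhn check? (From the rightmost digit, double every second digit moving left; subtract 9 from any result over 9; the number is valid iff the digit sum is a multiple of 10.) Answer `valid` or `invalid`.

invalid

From the right, keep odd positions and double even positions (subtract 9 from any doubled value over 9):
  doubled (positions 2,4,...): 2 8 2 1 3 4 2 → sum 22
  kept (positions 1,3,...): 8 7 1 0 3 6 4 → sum 29
Total = 51.
51 mod 10 = 1, so the number is invalid.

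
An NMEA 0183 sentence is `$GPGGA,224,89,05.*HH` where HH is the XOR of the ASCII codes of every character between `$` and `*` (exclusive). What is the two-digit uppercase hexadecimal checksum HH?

XOR the ASCII codes of the payload characters:
  'G' = 0x47 → acc = 0x47
  'P' = 0x50 → acc = 0x17
  'G' = 0x47 → acc = 0x50
  'G' = 0x47 → acc = 0x17
  'A' = 0x41 → acc = 0x56
  ',' = 0x2C → acc = 0x7A
  '2' = 0x32 → acc = 0x48
  '2' = 0x32 → acc = 0x7A
  '4' = 0x34 → acc = 0x4E
  ',' = 0x2C → acc = 0x62
  '8' = 0x38 → acc = 0x5A
  '9' = 0x39 → acc = 0x63
  ',' = 0x2C → acc = 0x4F
  '0' = 0x30 → acc = 0x7F
  '5' = 0x35 → acc = 0x4A
  '.' = 0x2E → acc = 0x64
Checksum = 0x64.

64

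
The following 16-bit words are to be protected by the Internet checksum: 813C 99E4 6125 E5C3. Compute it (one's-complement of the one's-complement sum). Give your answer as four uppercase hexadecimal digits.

One's-complement addition (fold any carry out of bit 15 back into bit 0):
  0x813C + 0x99E4 = 0x11B20 → wrap carry → 0x1B21
  0x1B21 + 0x6125 = 0x07C46
  0x7C46 + 0xE5C3 = 0x16209 → wrap carry → 0x620A
One's-complement sum = 0x620A.
Checksum = ~0x620A & 0xFFFF = 0x9DF5.

9DF5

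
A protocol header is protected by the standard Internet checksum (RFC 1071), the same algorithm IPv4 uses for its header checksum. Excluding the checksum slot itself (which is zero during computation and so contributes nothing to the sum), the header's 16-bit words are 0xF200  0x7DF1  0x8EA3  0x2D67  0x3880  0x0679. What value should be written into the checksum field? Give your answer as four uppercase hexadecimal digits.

9509

One's-complement addition (fold any carry out of bit 15 back into bit 0):
  0xF200 + 0x7DF1 = 0x16FF1 → wrap carry → 0x6FF2
  0x6FF2 + 0x8EA3 = 0x0FE95
  0xFE95 + 0x2D67 = 0x12BFC → wrap carry → 0x2BFD
  0x2BFD + 0x3880 = 0x0647D
  0x647D + 0x0679 = 0x06AF6
One's-complement sum = 0x6AF6.
Checksum = ~0x6AF6 & 0xFFFF = 0x9509.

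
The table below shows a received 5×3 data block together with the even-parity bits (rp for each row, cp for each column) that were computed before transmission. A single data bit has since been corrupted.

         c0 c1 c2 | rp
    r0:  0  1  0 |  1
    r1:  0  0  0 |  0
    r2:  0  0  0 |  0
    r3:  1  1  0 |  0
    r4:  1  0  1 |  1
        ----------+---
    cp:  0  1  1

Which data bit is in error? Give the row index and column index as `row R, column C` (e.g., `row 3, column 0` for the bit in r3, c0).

row 4, column 1

Recompute each row's even parity and compare to rp:
  r0: data parity 1, sent rp 1 → ok
  r1: data parity 0, sent rp 0 → ok
  r2: data parity 0, sent rp 0 → ok
  r3: data parity 0, sent rp 0 → ok
  r4: data parity 0, sent rp 1 → mismatch
Recompute each column's even parity and compare to cp:
  c0: data parity 0, sent cp 0 → ok
  c1: data parity 0, sent cp 1 → mismatch
  c2: data parity 1, sent cp 1 → ok
Exactly one row (r4) and one column (c1) fail → the flipped bit is at their intersection.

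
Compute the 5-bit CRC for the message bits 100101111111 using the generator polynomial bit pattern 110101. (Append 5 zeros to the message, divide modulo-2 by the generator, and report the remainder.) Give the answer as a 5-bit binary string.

Append 5 zeros: 10010111111100000. Divide by 110101 (XOR where the leading bit is 1):
  pos 0: 100101 XOR 110101 = 010000
  pos 1: 100001 XOR 110101 = 010100
  pos 2: 101001 XOR 110101 = 011100
  pos 3: 111001 XOR 110101 = 001100
  pos 5: 110011 XOR 110101 = 000110
  pos 8: 110100 XOR 110101 = 000001
Remainder (last 5 bits) = 01000. This is the CRC / FCS.

01000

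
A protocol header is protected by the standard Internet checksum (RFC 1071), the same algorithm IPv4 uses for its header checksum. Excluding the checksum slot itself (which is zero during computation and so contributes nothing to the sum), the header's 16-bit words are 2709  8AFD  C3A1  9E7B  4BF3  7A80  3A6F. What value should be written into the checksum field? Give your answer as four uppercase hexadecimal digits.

One's-complement addition (fold any carry out of bit 15 back into bit 0):
  0x2709 + 0x8AFD = 0x0B206
  0xB206 + 0xC3A1 = 0x175A7 → wrap carry → 0x75A8
  0x75A8 + 0x9E7B = 0x11423 → wrap carry → 0x1424
  0x1424 + 0x4BF3 = 0x06017
  0x6017 + 0x7A80 = 0x0DA97
  0xDA97 + 0x3A6F = 0x11506 → wrap carry → 0x1507
One's-complement sum = 0x1507.
Checksum = ~0x1507 & 0xFFFF = 0xEAF8.

EAF8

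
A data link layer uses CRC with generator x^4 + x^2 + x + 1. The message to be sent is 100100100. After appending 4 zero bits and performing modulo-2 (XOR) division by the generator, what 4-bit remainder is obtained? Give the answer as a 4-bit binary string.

Append 4 zeros: 1001001000000. Divide by 10111 (XOR where the leading bit is 1):
  pos 0: 10010 XOR 10111 = 00101
  pos 2: 10101 XOR 10111 = 00010
  pos 5: 10000 XOR 10111 = 00111
  pos 7: 11100 XOR 10111 = 01011
  pos 8: 10110 XOR 10111 = 00001
Remainder (last 4 bits) = 0001. This is the CRC / FCS.

0001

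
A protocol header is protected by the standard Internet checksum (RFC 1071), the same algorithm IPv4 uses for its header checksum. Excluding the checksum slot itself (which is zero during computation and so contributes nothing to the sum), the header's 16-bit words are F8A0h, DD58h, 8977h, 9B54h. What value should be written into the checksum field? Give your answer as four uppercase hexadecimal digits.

One's-complement addition (fold any carry out of bit 15 back into bit 0):
  0xF8A0 + 0xDD58 = 0x1D5F8 → wrap carry → 0xD5F9
  0xD5F9 + 0x8977 = 0x15F70 → wrap carry → 0x5F71
  0x5F71 + 0x9B54 = 0x0FAC5
One's-complement sum = 0xFAC5.
Checksum = ~0xFAC5 & 0xFFFF = 0x053A.

053A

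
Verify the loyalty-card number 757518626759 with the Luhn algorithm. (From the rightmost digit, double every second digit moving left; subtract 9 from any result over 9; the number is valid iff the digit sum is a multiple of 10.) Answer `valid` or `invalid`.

invalid

From the right, keep odd positions and double even positions (subtract 9 from any doubled value over 9):
  doubled (positions 2,4,...): 1 3 3 2 5 5 → sum 19
  kept (positions 1,3,...): 9 7 2 8 5 5 → sum 36
Total = 55.
55 mod 10 = 5, so the number is invalid.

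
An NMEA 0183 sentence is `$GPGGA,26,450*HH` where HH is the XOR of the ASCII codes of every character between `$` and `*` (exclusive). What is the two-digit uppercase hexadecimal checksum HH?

63

XOR the ASCII codes of the payload characters:
  'G' = 0x47 → acc = 0x47
  'P' = 0x50 → acc = 0x17
  'G' = 0x47 → acc = 0x50
  'G' = 0x47 → acc = 0x17
  'A' = 0x41 → acc = 0x56
  ',' = 0x2C → acc = 0x7A
  '2' = 0x32 → acc = 0x48
  '6' = 0x36 → acc = 0x7E
  ',' = 0x2C → acc = 0x52
  '4' = 0x34 → acc = 0x66
  '5' = 0x35 → acc = 0x53
  '0' = 0x30 → acc = 0x63
Checksum = 0x63.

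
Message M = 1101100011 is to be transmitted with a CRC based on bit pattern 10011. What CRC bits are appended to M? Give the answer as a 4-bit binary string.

Append 4 zeros: 11011000110000. Divide by 10011 (XOR where the leading bit is 1):
  pos 0: 11011 XOR 10011 = 01000
  pos 1: 10000 XOR 10011 = 00011
  pos 4: 11001 XOR 10011 = 01010
  pos 5: 10101 XOR 10011 = 00110
  pos 7: 11000 XOR 10011 = 01011
  pos 8: 10110 XOR 10011 = 00101
Remainder (last 4 bits) = 1010. This is the CRC / FCS.

1010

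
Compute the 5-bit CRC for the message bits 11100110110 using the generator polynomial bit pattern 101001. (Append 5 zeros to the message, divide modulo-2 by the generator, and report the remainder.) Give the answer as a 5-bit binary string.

00001

Append 5 zeros: 1110011011000000. Divide by 101001 (XOR where the leading bit is 1):
  pos 0: 111001 XOR 101001 = 010000
  pos 1: 100001 XOR 101001 = 001000
  pos 3: 100001 XOR 101001 = 001000
  pos 5: 100010 XOR 101001 = 001011
  pos 7: 101100 XOR 101001 = 000101
  pos 10: 101000 XOR 101001 = 000001
Remainder (last 5 bits) = 00001. This is the CRC / FCS.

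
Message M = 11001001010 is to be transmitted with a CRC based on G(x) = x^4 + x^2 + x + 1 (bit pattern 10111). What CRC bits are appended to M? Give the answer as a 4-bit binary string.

Append 4 zeros: 110010010100000. Divide by 10111 (XOR where the leading bit is 1):
  pos 0: 11001 XOR 10111 = 01110
  pos 1: 11100 XOR 10111 = 01011
  pos 2: 10110 XOR 10111 = 00001
  pos 6: 11010 XOR 10111 = 01101
  pos 7: 11010 XOR 10111 = 01101
  pos 8: 11010 XOR 10111 = 01101
  pos 9: 11010 XOR 10111 = 01101
  pos 10: 11010 XOR 10111 = 01101
Remainder (last 4 bits) = 1101. This is the CRC / FCS.

1101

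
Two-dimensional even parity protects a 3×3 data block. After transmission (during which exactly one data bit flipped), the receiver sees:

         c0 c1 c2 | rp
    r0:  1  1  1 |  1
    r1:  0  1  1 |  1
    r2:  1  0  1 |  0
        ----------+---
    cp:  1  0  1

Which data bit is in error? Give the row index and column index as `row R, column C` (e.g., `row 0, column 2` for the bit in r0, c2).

row 1, column 0

Recompute each row's even parity and compare to rp:
  r0: data parity 1, sent rp 1 → ok
  r1: data parity 0, sent rp 1 → mismatch
  r2: data parity 0, sent rp 0 → ok
Recompute each column's even parity and compare to cp:
  c0: data parity 0, sent cp 1 → mismatch
  c1: data parity 0, sent cp 0 → ok
  c2: data parity 1, sent cp 1 → ok
Exactly one row (r1) and one column (c0) fail → the flipped bit is at their intersection.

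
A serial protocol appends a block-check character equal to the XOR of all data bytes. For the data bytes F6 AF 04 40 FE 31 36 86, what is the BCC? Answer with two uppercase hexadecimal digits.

XOR the bytes together:
  start with 0xF6
  0xF6 ⊕ 0xAF = 0x59
  0x59 ⊕ 0x04 = 0x5D
  0x5D ⊕ 0x40 = 0x1D
  0x1D ⊕ 0xFE = 0xE3
  0xE3 ⊕ 0x31 = 0xD2
  0xD2 ⊕ 0x36 = 0xE4
  0xE4 ⊕ 0x86 = 0x62

62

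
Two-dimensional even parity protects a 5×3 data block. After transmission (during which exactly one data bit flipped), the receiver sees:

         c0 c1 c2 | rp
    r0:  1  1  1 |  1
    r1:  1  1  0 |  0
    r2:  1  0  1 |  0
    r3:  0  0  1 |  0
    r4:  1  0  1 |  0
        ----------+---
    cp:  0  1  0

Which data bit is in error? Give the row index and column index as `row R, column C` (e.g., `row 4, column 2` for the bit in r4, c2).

row 3, column 1

Recompute each row's even parity and compare to rp:
  r0: data parity 1, sent rp 1 → ok
  r1: data parity 0, sent rp 0 → ok
  r2: data parity 0, sent rp 0 → ok
  r3: data parity 1, sent rp 0 → mismatch
  r4: data parity 0, sent rp 0 → ok
Recompute each column's even parity and compare to cp:
  c0: data parity 0, sent cp 0 → ok
  c1: data parity 0, sent cp 1 → mismatch
  c2: data parity 0, sent cp 0 → ok
Exactly one row (r3) and one column (c1) fail → the flipped bit is at their intersection.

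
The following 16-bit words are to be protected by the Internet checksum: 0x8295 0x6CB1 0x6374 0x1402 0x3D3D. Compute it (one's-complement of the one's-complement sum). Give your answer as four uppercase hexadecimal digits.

One's-complement addition (fold any carry out of bit 15 back into bit 0):
  0x8295 + 0x6CB1 = 0x0EF46
  0xEF46 + 0x6374 = 0x152BA → wrap carry → 0x52BB
  0x52BB + 0x1402 = 0x066BD
  0x66BD + 0x3D3D = 0x0A3FA
One's-complement sum = 0xA3FA.
Checksum = ~0xA3FA & 0xFFFF = 0x5C05.

5C05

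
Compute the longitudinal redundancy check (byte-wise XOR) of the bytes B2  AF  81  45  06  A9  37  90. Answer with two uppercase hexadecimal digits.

XOR the bytes together:
  start with 0xB2
  0xB2 ⊕ 0xAF = 0x1D
  0x1D ⊕ 0x81 = 0x9C
  0x9C ⊕ 0x45 = 0xD9
  0xD9 ⊕ 0x06 = 0xDF
  0xDF ⊕ 0xA9 = 0x76
  0x76 ⊕ 0x37 = 0x41
  0x41 ⊕ 0x90 = 0xD1

D1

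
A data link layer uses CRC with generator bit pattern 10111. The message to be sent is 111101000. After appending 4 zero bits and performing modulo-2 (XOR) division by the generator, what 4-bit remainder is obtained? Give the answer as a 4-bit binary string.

Append 4 zeros: 1111010000000. Divide by 10111 (XOR where the leading bit is 1):
  pos 0: 11110 XOR 10111 = 01001
  pos 1: 10011 XOR 10111 = 00100
  pos 3: 10000 XOR 10111 = 00111
  pos 5: 11100 XOR 10111 = 01011
  pos 6: 10110 XOR 10111 = 00001
Remainder (last 4 bits) = 0100. This is the CRC / FCS.

0100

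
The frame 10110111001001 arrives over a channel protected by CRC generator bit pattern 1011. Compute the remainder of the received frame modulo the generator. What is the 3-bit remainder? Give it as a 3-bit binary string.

100

Modulo-2 division of 10110111001001 by 1011:
  pos 0: 1011 XOR 1011 = 0000
  pos 5: 1110 XOR 1011 = 0101
  pos 6: 1010 XOR 1011 = 0001
  pos 9: 1100 XOR 1011 = 0111
  pos 10: 1111 XOR 1011 = 0100
Remainder = 100 (nonzero — an error is detected).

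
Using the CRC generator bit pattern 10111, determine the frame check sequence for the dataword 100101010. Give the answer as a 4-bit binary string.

Append 4 zeros: 1001010100000. Divide by 10111 (XOR where the leading bit is 1):
  pos 0: 10010 XOR 10111 = 00101
  pos 2: 10110 XOR 10111 = 00001
  pos 6: 11000 XOR 10111 = 01111
  pos 7: 11110 XOR 10111 = 01001
  pos 8: 10010 XOR 10111 = 00101
Remainder (last 4 bits) = 0101. This is the CRC / FCS.

0101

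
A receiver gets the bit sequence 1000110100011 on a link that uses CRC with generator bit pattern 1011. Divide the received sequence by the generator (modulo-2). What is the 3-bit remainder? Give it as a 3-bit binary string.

Modulo-2 division of 1000110100011 by 1011:
  pos 0: 1000 XOR 1011 = 0011
  pos 2: 1111 XOR 1011 = 0100
  pos 3: 1000 XOR 1011 = 0011
  pos 5: 1110 XOR 1011 = 0101
  pos 6: 1010 XOR 1011 = 0001
  pos 9: 1011 XOR 1011 = 0000
Remainder = 000 (zero — the frame passes the CRC check).

000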